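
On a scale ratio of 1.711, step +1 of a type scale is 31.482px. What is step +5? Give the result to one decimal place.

269.8px

The gap is 5 − (1) = 4 steps, so the factor is 1.711^4.
31.482 × 1.711⁴ = 31.482 × 8.57038 ≈ 269.813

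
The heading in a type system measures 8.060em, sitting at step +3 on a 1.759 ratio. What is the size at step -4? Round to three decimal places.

0.155em

The gap is -4 − (3) = -7 steps, so the factor is 1.759^-7.
8.060 ÷ 1.759⁷ = 8.060 ÷ 52.10278 ≈ 0.155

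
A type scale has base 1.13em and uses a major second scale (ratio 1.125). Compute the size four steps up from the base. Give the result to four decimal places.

Each step on a modular scale multiplies by the ratio, so the size n steps from the base is base × ratioⁿ.
1.13 × 1.125⁴ = 1.13 × 1.60181 ≈ 1.8100

1.8100em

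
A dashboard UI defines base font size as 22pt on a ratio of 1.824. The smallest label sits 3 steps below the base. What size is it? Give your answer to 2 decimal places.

3.63pt

22.0 ÷ 1.824³ = 22.0 ÷ 6.06840 ≈ 3.63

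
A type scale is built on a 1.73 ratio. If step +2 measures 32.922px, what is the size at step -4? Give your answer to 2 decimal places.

1.23px

Moving from step +2 to step -4 is 6 steps down, so divide by r⁶.
32.922 ÷ 1.73⁶ = 32.922 ÷ 26.80875 ≈ 1.228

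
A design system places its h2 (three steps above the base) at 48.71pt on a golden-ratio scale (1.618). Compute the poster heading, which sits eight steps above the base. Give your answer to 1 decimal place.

540.1pt

Moving from step +3 to step +8 is 5 steps up, so multiply by r⁵.
48.71 × 1.618⁵ = 48.71 × 11.08901 ≈ 540.145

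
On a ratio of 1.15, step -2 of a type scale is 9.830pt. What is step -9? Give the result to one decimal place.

9.830 ÷ 1.15⁷ = 9.830 ÷ 2.66002 ≈ 3.695

3.7pt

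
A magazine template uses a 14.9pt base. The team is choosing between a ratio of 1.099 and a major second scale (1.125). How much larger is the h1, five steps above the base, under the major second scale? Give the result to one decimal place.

3.0pt

At 1.099: 14.9 × 1.099⁵ = 23.888pt
Major second: 14.9 × 1.125⁵ = 26.850pt
Difference: 26.850 − 23.888 = 2.962pt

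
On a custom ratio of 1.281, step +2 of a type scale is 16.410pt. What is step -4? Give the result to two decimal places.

Moving from step +2 to step -4 is 6 steps down, so divide by r⁶.
16.410 ÷ 1.281⁶ = 16.410 ÷ 4.41870 ≈ 3.714

3.71pt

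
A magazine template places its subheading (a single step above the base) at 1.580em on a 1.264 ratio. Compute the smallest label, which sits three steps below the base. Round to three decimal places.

0.619em

The gap is -3 − (1) = -4 steps, so the factor is 1.264^-4.
1.580 ÷ 1.264⁴ = 1.580 ÷ 2.55263 ≈ 0.619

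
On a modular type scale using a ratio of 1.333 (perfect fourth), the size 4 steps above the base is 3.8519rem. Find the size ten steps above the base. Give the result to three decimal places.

21.610rem

3.8519 × 1.333⁶ = 3.8519 × 5.61023 ≈ 21.610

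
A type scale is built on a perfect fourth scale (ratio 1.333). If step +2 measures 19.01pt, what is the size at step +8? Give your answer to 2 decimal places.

106.65pt

Moving from step +2 to step +8 is 6 steps up, so multiply by r⁶.
19.01 × 1.333⁶ = 19.01 × 5.61023 ≈ 106.651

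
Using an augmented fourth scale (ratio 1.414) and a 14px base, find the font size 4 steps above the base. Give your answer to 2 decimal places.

Every step multiplies by the scale ratio.
14.0 × 1.414⁴ = 14.0 × 3.99758 ≈ 55.97

55.97px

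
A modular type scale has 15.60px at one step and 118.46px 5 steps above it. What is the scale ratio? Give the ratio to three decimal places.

The ratio satisfies 15.60 × r⁵ = 118.46, so r = (118.46 / 15.60)^(1/5).
r = 7.5936^(1/5) ≈ 1.5000

1.500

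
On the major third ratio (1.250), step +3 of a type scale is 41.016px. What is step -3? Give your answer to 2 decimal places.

41.016 ÷ 1.250⁶ = 41.016 ÷ 3.81470 ≈ 10.752

10.75px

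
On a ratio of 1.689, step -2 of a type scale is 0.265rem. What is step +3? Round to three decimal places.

Moving from step -2 to step +3 is 5 steps up, so multiply by r⁵.
0.265 × 1.689⁵ = 0.265 × 13.74511 ≈ 3.642

3.642rem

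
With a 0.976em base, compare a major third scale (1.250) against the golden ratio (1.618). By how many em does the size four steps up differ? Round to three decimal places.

4.306em

Major third: 0.976 × 1.250⁴ = 2.38281em
Golden ratio: 0.976 × 1.618⁴ = 6.68904em
Difference: 6.68904 − 2.38281 = 4.30623em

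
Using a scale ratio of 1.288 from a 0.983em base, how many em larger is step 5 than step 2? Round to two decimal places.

Step 2: 0.983 × 1.288² = 1.6307em
Step 5: 0.983 × 1.288⁵ = 3.4844em
Difference: 3.4844 − 1.6307 = 1.8537em

1.85em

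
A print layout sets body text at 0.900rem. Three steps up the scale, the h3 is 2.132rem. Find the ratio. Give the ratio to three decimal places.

1.333

r³ = 2.132 / 0.900, so r = (2.132/0.900)^(1/3).
r = 2.3689^(1/3) ≈ 1.3331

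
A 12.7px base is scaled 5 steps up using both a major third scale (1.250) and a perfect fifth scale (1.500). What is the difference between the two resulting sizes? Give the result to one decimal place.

57.7px

Major third: 12.7 × 1.250⁵ = 38.757px
Perfect fifth: 12.7 × 1.500⁵ = 96.441px
Difference: 96.441 − 38.757 = 57.684px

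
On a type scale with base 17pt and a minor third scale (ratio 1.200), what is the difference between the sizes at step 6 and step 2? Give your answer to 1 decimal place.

Step 2: 17.0 × 1.200² = 24.480pt
Step 6: 17.0 × 1.200⁶ = 50.762pt
Difference: 50.762 − 24.480 = 26.282pt

26.3pt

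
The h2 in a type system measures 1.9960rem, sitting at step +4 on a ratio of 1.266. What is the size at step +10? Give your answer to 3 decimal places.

The gap is 10 − (4) = 6 steps, so the factor is 1.266^6.
1.9960 × 1.266⁶ = 1.9960 × 4.11720 ≈ 8.218

8.218rem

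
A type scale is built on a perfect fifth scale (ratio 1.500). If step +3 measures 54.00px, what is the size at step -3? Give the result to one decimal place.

4.7px

Moving from step +3 to step -3 is 6 steps down, so divide by r⁶.
54.00 ÷ 1.500⁶ = 54.00 ÷ 11.39062 ≈ 4.741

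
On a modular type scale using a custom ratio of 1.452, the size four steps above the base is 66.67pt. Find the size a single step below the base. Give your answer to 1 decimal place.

10.3pt

The gap is -1 − (4) = -5 steps, so the factor is 1.452^-5.
66.67 ÷ 1.452⁵ = 66.67 ÷ 6.45406 ≈ 10.330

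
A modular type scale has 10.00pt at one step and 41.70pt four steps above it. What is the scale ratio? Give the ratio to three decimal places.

The ratio satisfies 10.00 × r⁴ = 41.70, so r = (41.70 / 10.00)^(1/4).
r = 4.1700^(1/4) ≈ 1.4290

1.429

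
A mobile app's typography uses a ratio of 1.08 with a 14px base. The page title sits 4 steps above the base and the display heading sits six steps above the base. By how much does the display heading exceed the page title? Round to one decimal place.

Step 4: 14.0 × 1.08⁴ = 19.047px
Step 6: 14.0 × 1.08⁶ = 22.216px
Difference: 22.216 − 19.047 = 3.169px

3.2px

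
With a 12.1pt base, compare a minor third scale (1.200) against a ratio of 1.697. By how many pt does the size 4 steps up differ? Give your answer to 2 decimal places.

75.26pt

Minor third: 12.1 × 1.200⁴ = 25.0906pt
At 1.697: 12.1 × 1.697⁴ = 100.3489pt
Difference: 100.3489 − 25.0906 = 75.2583pt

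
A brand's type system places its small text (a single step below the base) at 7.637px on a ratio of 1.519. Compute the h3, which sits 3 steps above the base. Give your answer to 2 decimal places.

7.637 × 1.519⁴ = 7.637 × 5.32391 ≈ 40.659

40.66px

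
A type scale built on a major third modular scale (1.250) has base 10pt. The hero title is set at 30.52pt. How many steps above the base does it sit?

5

1.250ⁿ = 30.52 / 10 = 3.0520
n = ln(3.0520) / ln(1.250) = 1.1158 / 0.2231 ≈ 5.00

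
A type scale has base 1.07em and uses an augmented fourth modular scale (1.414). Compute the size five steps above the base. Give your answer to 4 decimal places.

6.0483em

Every step multiplies by the scale ratio.
1.07 × 1.414⁵ = 1.07 × 5.65258 ≈ 6.0483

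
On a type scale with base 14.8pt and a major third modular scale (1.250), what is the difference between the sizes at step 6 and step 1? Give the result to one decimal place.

38.0pt

Step 1: 14.8 × 1.250 = 18.500pt
Step 6: 14.8 × 1.250⁶ = 56.458pt
Difference: 56.458 − 18.500 = 37.958pt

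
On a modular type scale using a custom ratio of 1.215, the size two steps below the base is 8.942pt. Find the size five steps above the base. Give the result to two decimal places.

34.95pt

Moving from step -2 to step +5 is 7 steps up, so multiply by r⁷.
8.942 × 1.215⁷ = 8.942 × 3.90871 ≈ 34.952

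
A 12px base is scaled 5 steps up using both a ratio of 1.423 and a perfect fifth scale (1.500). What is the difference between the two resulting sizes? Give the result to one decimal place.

At 1.423: 12.0 × 1.423⁵ = 70.017px
Perfect fifth: 12.0 × 1.500⁵ = 91.125px
Difference: 91.125 − 70.017 = 21.108px

21.1px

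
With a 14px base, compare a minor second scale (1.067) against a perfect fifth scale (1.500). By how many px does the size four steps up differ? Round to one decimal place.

Minor second: 14.0 × 1.067⁴ = 18.146px
Perfect fifth: 14.0 × 1.500⁴ = 70.875px
Difference: 70.875 − 18.146 = 52.729px

52.7px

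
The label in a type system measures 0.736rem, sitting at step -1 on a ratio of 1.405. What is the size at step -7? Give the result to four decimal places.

0.0957rem

Moving from step -1 to step -7 is 6 steps down, so divide by r⁶.
0.736 ÷ 1.405⁶ = 0.736 ÷ 7.69233 ≈ 0.0957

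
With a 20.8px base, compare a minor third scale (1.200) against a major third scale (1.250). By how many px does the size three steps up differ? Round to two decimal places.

4.68px

Minor third: 20.8 × 1.200³ = 35.9424px
Major third: 20.8 × 1.250³ = 40.6250px
Difference: 40.6250 − 35.9424 = 4.6826px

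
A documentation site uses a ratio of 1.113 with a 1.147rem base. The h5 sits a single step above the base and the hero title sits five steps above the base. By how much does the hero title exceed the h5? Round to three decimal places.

Step 1: 1.147 × 1.113 = 1.27661rem
Step 5: 1.147 × 1.113⁵ = 1.95902rem
Difference: 1.95902 − 1.27661 = 0.68241rem

0.682rem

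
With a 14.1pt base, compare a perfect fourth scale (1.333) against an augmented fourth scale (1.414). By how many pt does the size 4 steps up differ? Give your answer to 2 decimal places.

Perfect fourth: 14.1 × 1.333⁴ = 44.5184pt
Augmented fourth: 14.1 × 1.414⁴ = 56.3659pt
Difference: 56.3659 − 44.5184 = 11.8475pt

11.85pt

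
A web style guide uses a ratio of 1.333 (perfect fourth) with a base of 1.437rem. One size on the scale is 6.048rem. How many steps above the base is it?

1.333ⁿ = 6.048 / 1.437 = 4.2088
n = ln(4.2088) / ln(1.333) = 1.4372 / 0.2874 ≈ 5.00

5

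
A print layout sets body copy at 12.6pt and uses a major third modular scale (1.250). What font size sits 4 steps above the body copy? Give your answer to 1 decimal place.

30.8pt

Every step multiplies by the scale ratio.
12.6 × 1.250⁴ = 12.6 × 2.44141 ≈ 30.76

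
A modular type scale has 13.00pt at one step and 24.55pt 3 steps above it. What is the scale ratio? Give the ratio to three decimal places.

1.236

The ratio satisfies 13.00 × r³ = 24.55, so r = (24.55 / 13.00)^(1/3).
r = 1.8885^(1/3) ≈ 1.2361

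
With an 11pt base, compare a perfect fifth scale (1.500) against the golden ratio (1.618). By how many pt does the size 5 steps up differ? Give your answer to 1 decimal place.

Perfect fifth: 11.0 × 1.500⁵ = 83.531pt
Golden ratio: 11.0 × 1.618⁵ = 121.979pt
Difference: 121.979 − 83.531 = 38.448pt

38.4pt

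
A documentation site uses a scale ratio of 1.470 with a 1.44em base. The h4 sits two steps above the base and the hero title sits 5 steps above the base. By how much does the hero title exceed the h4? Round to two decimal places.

Step 2: 1.44 × 1.470² = 3.1117em
Step 5: 1.44 × 1.470⁵ = 9.8844em
Difference: 9.8844 − 3.1117 = 6.7727em

6.77em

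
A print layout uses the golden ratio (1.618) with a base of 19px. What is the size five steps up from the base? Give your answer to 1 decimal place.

210.7px

19.0 × 1.618⁵ = 19.0 × 11.08901 ≈ 210.69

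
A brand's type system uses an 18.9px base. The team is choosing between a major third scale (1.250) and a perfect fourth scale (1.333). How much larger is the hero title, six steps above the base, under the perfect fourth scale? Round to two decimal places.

Major third: 18.9 × 1.250⁶ = 72.0978px
Perfect fourth: 18.9 × 1.333⁶ = 106.0334px
Difference: 106.0334 − 72.0978 = 33.9356px

33.94px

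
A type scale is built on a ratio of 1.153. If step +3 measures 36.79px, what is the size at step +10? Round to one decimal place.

36.79 × 1.153⁷ = 36.79 × 2.70898 ≈ 99.663

99.7px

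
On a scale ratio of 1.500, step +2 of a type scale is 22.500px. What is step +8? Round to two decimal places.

The gap is 8 − (2) = 6 steps, so the factor is 1.500^6.
22.500 × 1.500⁶ = 22.500 × 11.39062 ≈ 256.289

256.29px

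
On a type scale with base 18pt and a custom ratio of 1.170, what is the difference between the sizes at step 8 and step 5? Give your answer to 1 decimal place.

23.7pt

Step 5: 18.0 × 1.170⁵ = 39.464pt
Step 8: 18.0 × 1.170⁸ = 63.206pt
Difference: 63.206 − 39.464 = 23.742pt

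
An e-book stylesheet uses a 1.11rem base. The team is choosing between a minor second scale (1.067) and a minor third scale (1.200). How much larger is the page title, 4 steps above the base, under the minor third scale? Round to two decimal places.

Minor second: 1.11 × 1.067⁴ = 1.4387rem
Minor third: 1.11 × 1.200⁴ = 2.3017rem
Difference: 2.3017 − 1.4387 = 0.8630rem

0.86rem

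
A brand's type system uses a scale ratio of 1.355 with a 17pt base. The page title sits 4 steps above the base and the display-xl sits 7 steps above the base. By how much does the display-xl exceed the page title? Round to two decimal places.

85.26pt

Step 4: 17.0 × 1.355⁴ = 57.3068pt
Step 7: 17.0 × 1.355⁷ = 142.5686pt
Difference: 142.5686 − 57.3068 = 85.2618pt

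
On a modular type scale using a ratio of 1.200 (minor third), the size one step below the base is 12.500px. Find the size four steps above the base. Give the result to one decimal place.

31.1px

The gap is 4 − (-1) = 5 steps, so the factor is 1.200^5.
12.500 × 1.200⁵ = 12.500 × 2.48832 ≈ 31.104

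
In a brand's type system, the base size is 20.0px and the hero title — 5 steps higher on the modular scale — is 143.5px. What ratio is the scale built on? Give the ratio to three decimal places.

1.483

r⁵ = 143.5 / 20.0, so r = (143.5/20.0)^(1/5).
r = 7.1750^(1/5) ≈ 1.4831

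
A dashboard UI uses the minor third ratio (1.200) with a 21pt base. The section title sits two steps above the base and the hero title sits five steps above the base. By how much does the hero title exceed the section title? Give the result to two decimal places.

22.01pt

Step 2: 21.0 × 1.200² = 30.2400pt
Step 5: 21.0 × 1.200⁵ = 52.2547pt
Difference: 52.2547 − 30.2400 = 22.0147pt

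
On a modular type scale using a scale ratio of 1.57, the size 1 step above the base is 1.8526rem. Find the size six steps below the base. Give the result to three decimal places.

1.8526 ÷ 1.57⁷ = 1.8526 ÷ 23.51243 ≈ 0.079

0.079rem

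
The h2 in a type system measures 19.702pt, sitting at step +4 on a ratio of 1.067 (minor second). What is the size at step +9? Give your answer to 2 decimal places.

27.25pt

19.702 × 1.067⁵ = 19.702 × 1.38300 ≈ 27.248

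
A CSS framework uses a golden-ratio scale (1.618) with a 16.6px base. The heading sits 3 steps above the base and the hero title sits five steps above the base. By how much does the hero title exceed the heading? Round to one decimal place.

Step 3: 16.6 × 1.618³ = 70.314px
Step 5: 16.6 × 1.618⁵ = 184.077px
Difference: 184.077 − 70.314 = 113.763px

113.8px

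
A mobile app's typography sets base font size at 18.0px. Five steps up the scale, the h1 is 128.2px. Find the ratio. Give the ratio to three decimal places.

1.481

The ratio satisfies 18.0 × r⁵ = 128.2, so r = (128.2 / 18.0)^(1/5).
r = 7.1222^(1/5) ≈ 1.4809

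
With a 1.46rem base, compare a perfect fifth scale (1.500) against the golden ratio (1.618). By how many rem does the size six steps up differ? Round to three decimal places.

9.565rem

Perfect fifth: 1.46 × 1.500⁶ = 16.63031rem
Golden ratio: 1.46 × 1.618⁶ = 26.19534rem
Difference: 26.19534 − 16.63031 = 9.56503rem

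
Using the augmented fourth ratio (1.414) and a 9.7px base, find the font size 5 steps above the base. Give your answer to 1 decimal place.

54.8px

Every step multiplies by the scale ratio.
9.7 × 1.414⁵ = 9.7 × 5.65258 ≈ 54.83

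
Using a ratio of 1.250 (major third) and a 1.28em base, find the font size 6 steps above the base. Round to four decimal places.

Every step multiplies by the scale ratio.
1.28 × 1.250⁶ = 1.28 × 3.81470 ≈ 4.8828

4.8828em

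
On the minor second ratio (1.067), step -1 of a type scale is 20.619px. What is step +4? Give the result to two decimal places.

28.52px

Moving from step -1 to step +4 is 5 steps up, so multiply by r⁵.
20.619 × 1.067⁵ = 20.619 × 1.38300 ≈ 28.516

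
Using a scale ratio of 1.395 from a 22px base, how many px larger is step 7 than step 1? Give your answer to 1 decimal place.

195.5px

Step 1: 22.0 × 1.395 = 30.690px
Step 7: 22.0 × 1.395⁷ = 226.174px
Difference: 226.174 − 30.690 = 195.484px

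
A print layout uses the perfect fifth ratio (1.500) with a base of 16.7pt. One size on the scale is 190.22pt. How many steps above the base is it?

6

1.500ⁿ = 190.22 / 16.7 = 11.3904
n = ln(11.3904) / ln(1.500) = 2.4328 / 0.4055 ≈ 6.00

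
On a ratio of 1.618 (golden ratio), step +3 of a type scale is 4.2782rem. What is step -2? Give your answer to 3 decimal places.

4.2782 ÷ 1.618⁵ = 4.2782 ÷ 11.08901 ≈ 0.386

0.386rem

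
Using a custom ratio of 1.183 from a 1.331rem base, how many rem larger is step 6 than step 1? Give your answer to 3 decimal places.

Step 1: 1.331 × 1.183 = 1.57457rem
Step 6: 1.331 × 1.183⁶ = 3.64827rem
Difference: 3.64827 − 1.57457 = 2.07370rem

2.074rem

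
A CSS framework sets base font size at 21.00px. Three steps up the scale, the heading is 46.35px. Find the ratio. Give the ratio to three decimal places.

1.302

The ratio satisfies 21.00 × r³ = 46.35, so r = (46.35 / 21.00)^(1/3).
r = 2.2071^(1/3) ≈ 1.3020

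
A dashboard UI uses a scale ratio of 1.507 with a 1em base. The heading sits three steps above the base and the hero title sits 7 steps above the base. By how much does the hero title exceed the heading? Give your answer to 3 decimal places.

14.229em

Step 3: 1.0 × 1.507³ = 3.42247em
Step 7: 1.0 × 1.507⁷ = 17.65195em
Difference: 17.65195 − 3.42247 = 14.22948em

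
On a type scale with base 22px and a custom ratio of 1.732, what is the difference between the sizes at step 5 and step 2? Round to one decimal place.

Step 2: 22.0 × 1.732² = 65.996px
Step 5: 22.0 × 1.732⁵ = 342.896px
Difference: 342.896 − 65.996 = 276.900px

276.9px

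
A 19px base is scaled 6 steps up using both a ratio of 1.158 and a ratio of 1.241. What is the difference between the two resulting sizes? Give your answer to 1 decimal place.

23.6px

At 1.158: 19.0 × 1.158⁶ = 45.815px
At 1.241: 19.0 × 1.241⁶ = 69.404px
Difference: 69.404 − 45.815 = 23.589px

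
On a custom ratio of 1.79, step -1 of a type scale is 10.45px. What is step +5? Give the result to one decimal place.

343.7px

The gap is 5 − (-1) = 6 steps, so the factor is 1.79^6.
10.45 × 1.79⁶ = 10.45 × 32.89411 ≈ 343.743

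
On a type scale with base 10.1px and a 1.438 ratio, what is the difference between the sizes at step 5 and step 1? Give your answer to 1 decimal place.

47.6px

Step 1: 10.1 × 1.438 = 14.524px
Step 5: 10.1 × 1.438⁵ = 62.103px
Difference: 62.103 − 14.524 = 47.579px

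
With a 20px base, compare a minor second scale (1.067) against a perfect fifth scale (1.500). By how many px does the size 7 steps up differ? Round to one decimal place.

310.2px

Minor second: 20.0 × 1.067⁷ = 31.491px
Perfect fifth: 20.0 × 1.500⁷ = 341.719px
Difference: 341.719 − 31.491 = 310.228px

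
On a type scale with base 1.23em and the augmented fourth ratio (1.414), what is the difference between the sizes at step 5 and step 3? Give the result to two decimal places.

3.48em

Step 3: 1.23 × 1.414³ = 3.4774em
Step 5: 1.23 × 1.414⁵ = 6.9527em
Difference: 6.9527 − 3.4774 = 3.4753em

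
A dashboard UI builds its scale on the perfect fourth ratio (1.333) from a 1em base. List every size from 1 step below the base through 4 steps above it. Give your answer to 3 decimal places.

0.750em, 1.000em, 1.333em, 1.777em, 2.369em, 3.157em

Step -1: 1.0 ÷ 1.333 = 0.750
Step 0: 1em
Step 1: 1.0 × 1.333 = 1.333
Step 2: 1.0 × 1.333² = 1.777
Step 3: 1.0 × 1.333³ = 2.369
Step 4: 1.0 × 1.333⁴ = 3.157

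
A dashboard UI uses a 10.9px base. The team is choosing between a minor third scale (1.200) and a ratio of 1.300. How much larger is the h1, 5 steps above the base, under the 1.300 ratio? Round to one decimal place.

Minor third: 10.9 × 1.200⁵ = 27.123px
At 1.300: 10.9 × 1.300⁵ = 40.471px
Difference: 40.471 − 27.123 = 13.348px

13.3px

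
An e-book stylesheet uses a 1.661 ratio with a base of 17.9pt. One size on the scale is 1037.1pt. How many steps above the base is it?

8

1.661ⁿ = 1037.1 / 17.9 = 57.9385
n = ln(57.9385) / ln(1.661) = 4.0594 / 0.5074 ≈ 8.00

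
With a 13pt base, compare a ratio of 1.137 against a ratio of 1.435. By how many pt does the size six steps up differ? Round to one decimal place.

At 1.137: 13.0 × 1.137⁶ = 28.087pt
At 1.435: 13.0 × 1.435⁶ = 113.515pt
Difference: 113.515 − 28.087 = 85.428pt

85.4pt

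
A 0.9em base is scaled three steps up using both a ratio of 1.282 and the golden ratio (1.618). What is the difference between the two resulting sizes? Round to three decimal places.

1.916em

At 1.282: 0.9 × 1.282³ = 1.89630em
Golden ratio: 0.9 × 1.618³ = 3.81222em
Difference: 3.81222 − 1.89630 = 1.91592em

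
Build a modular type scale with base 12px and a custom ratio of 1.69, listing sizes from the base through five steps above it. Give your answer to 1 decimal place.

12.0px, 20.3px, 34.3px, 57.9px, 97.9px, 165.4px

Step 0: 12px
Step 1: 12.0 × 1.69 = 20.3
Step 2: 12.0 × 1.69² = 34.3
Step 3: 12.0 × 1.69³ = 57.9
Step 4: 12.0 × 1.69⁴ = 97.9
Step 5: 12.0 × 1.69⁵ = 165.4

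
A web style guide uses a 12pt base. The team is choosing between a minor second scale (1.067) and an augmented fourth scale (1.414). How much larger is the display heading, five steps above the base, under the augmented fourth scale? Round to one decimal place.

51.2pt

Minor second: 12.0 × 1.067⁵ = 16.596pt
Augmented fourth: 12.0 × 1.414⁵ = 67.831pt
Difference: 67.831 − 16.596 = 51.235pt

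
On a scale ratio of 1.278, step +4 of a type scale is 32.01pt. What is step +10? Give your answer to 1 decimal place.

139.5pt

Moving from step +4 to step +10 is 6 steps up, so multiply by r⁶.
32.01 × 1.278⁶ = 32.01 × 4.35698 ≈ 139.467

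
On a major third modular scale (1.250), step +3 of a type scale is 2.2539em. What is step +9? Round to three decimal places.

8.598em

The gap is 9 − (3) = 6 steps, so the factor is 1.250^6.
2.2539 × 1.250⁶ = 2.2539 × 3.81470 ≈ 8.598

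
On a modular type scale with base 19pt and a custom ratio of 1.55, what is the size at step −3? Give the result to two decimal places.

5.10pt

A modular type scale is a geometric sequence: sizeₙ = base × rⁿ.
19.0 ÷ 1.55³ = 19.0 ÷ 3.72388 ≈ 5.10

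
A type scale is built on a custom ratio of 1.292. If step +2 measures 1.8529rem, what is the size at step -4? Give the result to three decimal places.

Moving from step +2 to step -4 is 6 steps down, so divide by r⁶.
1.8529 ÷ 1.292⁶ = 1.8529 ÷ 4.65131 ≈ 0.398

0.398rem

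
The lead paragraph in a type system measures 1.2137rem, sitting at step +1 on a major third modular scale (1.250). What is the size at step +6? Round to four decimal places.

3.7039rem

The gap is 6 − (1) = 5 steps, so the factor is 1.250^5.
1.2137 × 1.250⁵ = 1.2137 × 3.05176 ≈ 3.7039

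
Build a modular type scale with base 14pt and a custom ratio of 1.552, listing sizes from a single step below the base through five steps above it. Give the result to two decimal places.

Step -1: 14.0 ÷ 1.552 = 9.02
Step 0: 14pt
Step 1: 14.0 × 1.552 = 21.73
Step 2: 14.0 × 1.552² = 33.72
Step 3: 14.0 × 1.552³ = 52.34
Step 4: 14.0 × 1.552⁴ = 81.23
Step 5: 14.0 × 1.552⁵ = 126.06

9.02pt, 14.00pt, 21.73pt, 33.72pt, 52.34pt, 81.23pt, 126.06pt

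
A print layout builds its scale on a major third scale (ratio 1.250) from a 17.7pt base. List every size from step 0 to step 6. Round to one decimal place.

Step 0: 17.7pt
Step 1: 17.7 × 1.250 = 22.1
Step 2: 17.7 × 1.250² = 27.7
Step 3: 17.7 × 1.250³ = 34.6
Step 4: 17.7 × 1.250⁴ = 43.2
Step 5: 17.7 × 1.250⁵ = 54.0
Step 6: 17.7 × 1.250⁶ = 67.5

17.7pt, 22.1pt, 27.7pt, 34.6pt, 43.2pt, 54.0pt, 67.5pt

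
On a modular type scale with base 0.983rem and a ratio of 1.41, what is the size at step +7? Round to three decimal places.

A modular type scale is a geometric sequence: sizeₙ = base × rⁿ.
0.983 × 1.41⁷ = 0.983 × 11.07985 ≈ 10.891

10.891rem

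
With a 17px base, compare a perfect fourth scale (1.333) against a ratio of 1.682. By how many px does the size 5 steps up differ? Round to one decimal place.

157.3px

Perfect fourth: 17.0 × 1.333⁵ = 71.548px
At 1.682: 17.0 × 1.682⁵ = 228.865px
Difference: 228.865 − 71.548 = 157.317px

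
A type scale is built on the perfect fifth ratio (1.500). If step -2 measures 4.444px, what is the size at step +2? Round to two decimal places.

22.50px

The gap is 2 − (-2) = 4 steps, so the factor is 1.500^4.
4.444 × 1.500⁴ = 4.444 × 5.06250 ≈ 22.498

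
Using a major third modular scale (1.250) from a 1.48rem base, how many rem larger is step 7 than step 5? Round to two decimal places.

2.54rem

Step 5: 1.48 × 1.250⁵ = 4.5166rem
Step 7: 1.48 × 1.250⁷ = 7.0572rem
Difference: 7.0572 − 4.5166 = 2.5406rem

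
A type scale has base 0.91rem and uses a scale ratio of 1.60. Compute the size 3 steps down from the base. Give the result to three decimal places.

Every step multiplies by the scale ratio.
0.91 ÷ 1.60³ = 0.91 ÷ 4.09600 ≈ 0.222

0.222rem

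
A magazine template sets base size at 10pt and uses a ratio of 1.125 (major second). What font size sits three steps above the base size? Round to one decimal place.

14.2pt

10.0 × 1.125³ = 10.0 × 1.42383 ≈ 14.24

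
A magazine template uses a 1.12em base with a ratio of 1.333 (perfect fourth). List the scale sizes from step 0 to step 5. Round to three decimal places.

Step 0: 1.12em
Step 1: 1.12 × 1.333 = 1.493
Step 2: 1.12 × 1.333² = 1.990
Step 3: 1.12 × 1.333³ = 2.653
Step 4: 1.12 × 1.333⁴ = 3.536
Step 5: 1.12 × 1.333⁵ = 4.714

1.120em, 1.493em, 1.990em, 2.653em, 3.536em, 4.714em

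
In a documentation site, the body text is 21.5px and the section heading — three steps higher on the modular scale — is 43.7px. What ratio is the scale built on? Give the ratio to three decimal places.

The ratio satisfies 21.5 × r³ = 43.7, so r = (43.7 / 21.5)^(1/3).
r = 2.0326^(1/3) ≈ 1.2667

1.267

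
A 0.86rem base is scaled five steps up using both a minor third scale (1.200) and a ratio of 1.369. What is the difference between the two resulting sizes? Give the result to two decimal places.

Minor third: 0.86 × 1.200⁵ = 2.1400rem
At 1.369: 0.86 × 1.369⁵ = 4.1354rem
Difference: 4.1354 − 2.1400 = 1.9954rem

2.00rem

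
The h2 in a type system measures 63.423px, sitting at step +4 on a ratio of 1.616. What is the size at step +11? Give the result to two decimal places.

1825.31px

Moving from step +4 to step +11 is 7 steps up, so multiply by r⁷.
63.423 × 1.616⁷ = 63.423 × 28.77991 ≈ 1825.308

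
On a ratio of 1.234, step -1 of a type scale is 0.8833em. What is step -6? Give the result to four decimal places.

The gap is -6 − (-1) = -5 steps, so the factor is 1.234^-5.
0.8833 ÷ 1.234⁵ = 0.8833 ÷ 2.86138 ≈ 0.3087

0.3087em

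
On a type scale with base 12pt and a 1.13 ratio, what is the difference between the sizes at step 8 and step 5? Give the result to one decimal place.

Step 5: 12.0 × 1.13⁵ = 22.109pt
Step 8: 12.0 × 1.13⁸ = 31.901pt
Difference: 31.901 − 22.109 = 9.792pt

9.8pt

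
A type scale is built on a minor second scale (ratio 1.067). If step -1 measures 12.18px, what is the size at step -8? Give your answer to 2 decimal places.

7.74px

Moving from step -1 to step -8 is 7 steps down, so divide by r⁷.
12.18 ÷ 1.067⁷ = 12.18 ÷ 1.57453 ≈ 7.736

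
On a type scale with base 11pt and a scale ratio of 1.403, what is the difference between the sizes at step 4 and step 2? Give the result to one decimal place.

21.0pt

Step 2: 11.0 × 1.403² = 21.652pt
Step 4: 11.0 × 1.403⁴ = 42.621pt
Difference: 42.621 − 21.652 = 20.969pt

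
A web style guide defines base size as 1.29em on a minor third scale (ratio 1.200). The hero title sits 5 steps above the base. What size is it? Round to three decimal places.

A modular type scale is a geometric sequence: sizeₙ = base × rⁿ.
1.29 × 1.200⁵ = 1.29 × 2.48832 ≈ 3.210

3.210em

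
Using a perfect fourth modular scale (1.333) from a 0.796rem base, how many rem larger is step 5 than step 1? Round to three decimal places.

Step 1: 0.796 × 1.333 = 1.06107rem
Step 5: 0.796 × 1.333⁵ = 3.35015rem
Difference: 3.35015 − 1.06107 = 2.28908rem

2.289rem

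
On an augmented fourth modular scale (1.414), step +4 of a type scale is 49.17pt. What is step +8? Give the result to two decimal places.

49.17 × 1.414⁴ = 49.17 × 3.99758 ≈ 196.561

196.56pt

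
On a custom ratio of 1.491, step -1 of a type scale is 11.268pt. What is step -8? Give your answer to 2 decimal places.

11.268 ÷ 1.491⁷ = 11.268 ÷ 16.38112 ≈ 0.688

0.69pt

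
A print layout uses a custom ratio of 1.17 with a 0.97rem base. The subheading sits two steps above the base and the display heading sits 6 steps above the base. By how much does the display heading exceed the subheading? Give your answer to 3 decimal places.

1.160rem

Step 2: 0.97 × 1.17² = 1.32783rem
Step 6: 0.97 × 1.17⁶ = 2.48821rem
Difference: 2.48821 − 1.32783 = 1.16038rem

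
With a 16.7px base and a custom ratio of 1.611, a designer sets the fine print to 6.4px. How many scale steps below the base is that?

2

1.611ⁿ = 16.7 / 6.4 = 2.6094
n = ln(2.6094) / ln(1.611) = 0.9591 / 0.4769 ≈ 2.01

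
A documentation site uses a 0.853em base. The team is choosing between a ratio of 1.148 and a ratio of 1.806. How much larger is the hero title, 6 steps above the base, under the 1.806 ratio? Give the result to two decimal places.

27.64em

At 1.148: 0.853 × 1.148⁶ = 1.9525em
At 1.806: 0.853 × 1.806⁶ = 29.5975em
Difference: 29.5975 − 1.9525 = 27.6450em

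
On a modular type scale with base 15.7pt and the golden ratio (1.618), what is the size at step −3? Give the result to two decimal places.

3.71pt

A modular type scale is a geometric sequence: sizeₙ = base × rⁿ.
15.7 ÷ 1.618³ = 15.7 ÷ 4.23580 ≈ 3.71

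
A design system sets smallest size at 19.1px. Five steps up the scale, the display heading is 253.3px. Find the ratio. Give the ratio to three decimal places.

1.677

The ratio satisfies 19.1 × r⁵ = 253.3, so r = (253.3 / 19.1)^(1/5).
r = 13.2618^(1/5) ≈ 1.6770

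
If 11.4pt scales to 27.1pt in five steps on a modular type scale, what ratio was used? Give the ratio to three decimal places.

1.189

r⁵ = 27.1 / 11.4, so r = (27.1/11.4)^(1/5).
r = 2.3772^(1/5) ≈ 1.1891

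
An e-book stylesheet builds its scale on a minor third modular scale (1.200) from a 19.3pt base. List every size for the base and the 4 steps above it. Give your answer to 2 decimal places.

Step 0: 19.3pt
Step 1: 19.3 × 1.200 = 23.16
Step 2: 19.3 × 1.200² = 27.79
Step 3: 19.3 × 1.200³ = 33.35
Step 4: 19.3 × 1.200⁴ = 40.02

19.30pt, 23.16pt, 27.79pt, 33.35pt, 40.02pt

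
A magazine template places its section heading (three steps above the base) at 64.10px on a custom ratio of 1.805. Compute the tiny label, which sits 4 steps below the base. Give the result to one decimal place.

64.10 ÷ 1.805⁷ = 64.10 ÷ 62.42240 ≈ 1.027

1.0px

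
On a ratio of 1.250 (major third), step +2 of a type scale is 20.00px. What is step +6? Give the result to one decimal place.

48.8px

The gap is 6 − (2) = 4 steps, so the factor is 1.250^4.
20.00 × 1.250⁴ = 20.00 × 2.44141 ≈ 48.828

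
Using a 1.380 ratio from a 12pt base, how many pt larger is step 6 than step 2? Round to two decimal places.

Step 2: 12.0 × 1.380² = 22.8528pt
Step 6: 12.0 × 1.380⁶ = 82.8811pt
Difference: 82.8811 − 22.8528 = 60.0283pt

60.03pt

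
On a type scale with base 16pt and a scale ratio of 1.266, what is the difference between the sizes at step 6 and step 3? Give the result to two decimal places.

33.41pt

Step 3: 16.0 × 1.266³ = 32.4654pt
Step 6: 16.0 × 1.266⁶ = 65.8752pt
Difference: 65.8752 − 32.4654 = 33.4098pt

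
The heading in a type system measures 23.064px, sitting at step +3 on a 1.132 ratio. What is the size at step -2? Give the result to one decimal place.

The gap is -2 − (3) = -5 steps, so the factor is 1.132^-5.
23.064 ÷ 1.132⁵ = 23.064 ÷ 1.85880 ≈ 12.408

12.4px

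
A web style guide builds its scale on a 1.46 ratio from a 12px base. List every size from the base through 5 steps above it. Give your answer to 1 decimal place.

12.0px, 17.5px, 25.6px, 37.3px, 54.5px, 79.6px

Step 0: 12px
Step 1: 12.0 × 1.46 = 17.5
Step 2: 12.0 × 1.46² = 25.6
Step 3: 12.0 × 1.46³ = 37.3
Step 4: 12.0 × 1.46⁴ = 54.5
Step 5: 12.0 × 1.46⁵ = 79.6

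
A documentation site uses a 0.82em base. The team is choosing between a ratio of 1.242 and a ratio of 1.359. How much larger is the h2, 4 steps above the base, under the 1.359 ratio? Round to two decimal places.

0.85em

At 1.242: 0.82 × 1.242⁴ = 1.9512em
At 1.359: 0.82 × 1.359⁴ = 2.7970em
Difference: 2.7970 − 1.9512 = 0.8458em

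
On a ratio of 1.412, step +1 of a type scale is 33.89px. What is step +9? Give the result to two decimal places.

535.49px

33.89 × 1.412⁸ = 33.89 × 15.80075 ≈ 535.487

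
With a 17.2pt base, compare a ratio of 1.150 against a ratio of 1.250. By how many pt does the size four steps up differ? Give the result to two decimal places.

11.91pt

At 1.150: 17.2 × 1.150⁴ = 30.0829pt
At 1.250: 17.2 × 1.250⁴ = 41.9922pt
Difference: 41.9922 − 30.0829 = 11.9093pt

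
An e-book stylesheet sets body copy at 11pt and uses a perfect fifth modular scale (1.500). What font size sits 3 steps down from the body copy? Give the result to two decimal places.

Each step on a modular scale multiplies by the ratio, so the size n steps from the base is base × ratioⁿ.
11.0 ÷ 1.500³ = 11.0 ÷ 3.37500 ≈ 3.26

3.26pt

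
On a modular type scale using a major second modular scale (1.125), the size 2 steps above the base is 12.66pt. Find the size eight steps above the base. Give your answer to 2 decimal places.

12.66 × 1.125⁶ = 12.66 × 2.02729 ≈ 25.665

25.67pt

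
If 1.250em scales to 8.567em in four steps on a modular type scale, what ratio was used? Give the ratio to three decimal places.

1.618

The ratio satisfies 1.250 × r⁴ = 8.567, so r = (8.567 / 1.250)^(1/4).
r = 6.8536^(1/4) ≈ 1.6180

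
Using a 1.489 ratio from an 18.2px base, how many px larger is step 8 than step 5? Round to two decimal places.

306.56px

Step 5: 18.2 × 1.489⁵ = 133.2125px
Step 8: 18.2 × 1.489⁸ = 439.7734px
Difference: 439.7734 − 133.2125 = 306.5609px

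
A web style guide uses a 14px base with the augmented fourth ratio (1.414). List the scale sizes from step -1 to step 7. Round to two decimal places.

9.90px, 14.00px, 19.80px, 27.99px, 39.58px, 55.97px, 79.14px, 111.90px, 158.22px

Step -1: 14.0 ÷ 1.414 = 9.90
Step 0: 14px
Step 1: 14.0 × 1.414 = 19.80
Step 2: 14.0 × 1.414² = 27.99
Step 3: 14.0 × 1.414³ = 39.58
Step 4: 14.0 × 1.414⁴ = 55.97
Step 5: 14.0 × 1.414⁵ = 79.14
Step 6: 14.0 × 1.414⁶ = 111.90
Step 7: 14.0 × 1.414⁷ = 158.22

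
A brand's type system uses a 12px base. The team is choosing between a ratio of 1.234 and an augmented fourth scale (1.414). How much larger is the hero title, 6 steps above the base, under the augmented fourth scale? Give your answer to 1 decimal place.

53.5px

At 1.234: 12.0 × 1.234⁶ = 42.371px
Augmented fourth: 12.0 × 1.414⁶ = 95.913px
Difference: 95.913 − 42.371 = 53.542px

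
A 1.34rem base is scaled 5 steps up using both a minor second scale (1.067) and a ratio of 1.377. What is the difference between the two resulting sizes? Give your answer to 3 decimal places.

Minor second: 1.34 × 1.067⁵ = 1.85322rem
At 1.377: 1.34 × 1.377⁵ = 6.63399rem
Difference: 6.63399 − 1.85322 = 4.78077rem

4.781rem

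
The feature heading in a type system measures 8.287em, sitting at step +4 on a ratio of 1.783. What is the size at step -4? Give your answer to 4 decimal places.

8.287 ÷ 1.783⁸ = 8.287 ÷ 102.14350 ≈ 0.0811

0.0811em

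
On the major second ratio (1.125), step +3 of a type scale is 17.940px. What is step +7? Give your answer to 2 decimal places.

Moving from step +3 to step +7 is 4 steps up, so multiply by r⁴.
17.940 × 1.125⁴ = 17.940 × 1.60181 ≈ 28.736

28.74px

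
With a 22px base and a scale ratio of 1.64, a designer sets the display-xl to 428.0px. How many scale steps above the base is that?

1.64ⁿ = 428.0 / 22 = 19.4545
n = ln(19.4545) / ln(1.64) = 2.9681 / 0.4947 ≈ 6.00

6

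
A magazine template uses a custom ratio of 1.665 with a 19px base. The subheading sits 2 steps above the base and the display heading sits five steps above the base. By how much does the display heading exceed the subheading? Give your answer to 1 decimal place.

190.5px

Step 2: 19.0 × 1.665² = 52.672px
Step 5: 19.0 × 1.665⁵ = 243.122px
Difference: 243.122 − 52.672 = 190.450px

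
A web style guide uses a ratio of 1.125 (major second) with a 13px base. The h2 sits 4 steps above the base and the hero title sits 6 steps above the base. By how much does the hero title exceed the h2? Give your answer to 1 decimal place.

Step 4: 13.0 × 1.125⁴ = 20.823px
Step 6: 13.0 × 1.125⁶ = 26.355px
Difference: 26.355 − 20.823 = 5.532px

5.5px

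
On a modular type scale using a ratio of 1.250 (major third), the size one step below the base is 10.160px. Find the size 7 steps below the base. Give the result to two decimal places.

Moving from step -1 to step -7 is 6 steps down, so divide by r⁶.
10.160 ÷ 1.250⁶ = 10.160 ÷ 3.81470 ≈ 2.663

2.66px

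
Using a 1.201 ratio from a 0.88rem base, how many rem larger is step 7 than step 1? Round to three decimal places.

Step 1: 0.88 × 1.201 = 1.05688rem
Step 7: 0.88 × 1.201⁷ = 3.17164rem
Difference: 3.17164 − 1.05688 = 2.11476rem

2.115rem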